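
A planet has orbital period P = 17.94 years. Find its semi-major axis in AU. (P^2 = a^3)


a = P^(2/3) = 17.94^(2/3) = 6.853

6.853 AU


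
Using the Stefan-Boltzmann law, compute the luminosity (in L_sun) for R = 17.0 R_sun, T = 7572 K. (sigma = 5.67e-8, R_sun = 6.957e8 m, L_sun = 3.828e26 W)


R = 17.0 * 6.957e8 m = 1.18269e+10 m. L = 4*pi*R^2*sigma*T^4 = 4*pi*(1.18269e+10)^2 * 5.67e-8 * 7572^4 = 3.276251204e+29 W. L/L_sun = 3.276251204e+29 / 3.828e26 = 855.865

855.865 L_sun


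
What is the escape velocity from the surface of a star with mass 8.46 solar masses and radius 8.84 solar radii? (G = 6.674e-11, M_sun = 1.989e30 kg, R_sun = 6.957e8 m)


M = 8.46 * 1.989e30 kg = 1.682694e+31 kg; R = 8.84 * 6.957e8 m = 6.149988e+09 m. v_esc = sqrt(2GM/R) = sqrt(2 * 6.674e-11 * 1.682694e+31 / 6.149988e+09) = 604329.1428

604329.1428 m/s


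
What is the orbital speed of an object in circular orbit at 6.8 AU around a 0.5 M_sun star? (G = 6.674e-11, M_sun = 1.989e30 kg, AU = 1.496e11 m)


v = sqrt(GM/r) = sqrt(6.674e-11 * 9.945e+29 / 1.017e+12) = 8077.4679

8077.4679 m/s


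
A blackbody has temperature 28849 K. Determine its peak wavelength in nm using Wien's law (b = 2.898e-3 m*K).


lam_max = b / T = 2.898e-3 / 28849 = 1.005e-07 m = 100.4541 nm

100.4541 nm


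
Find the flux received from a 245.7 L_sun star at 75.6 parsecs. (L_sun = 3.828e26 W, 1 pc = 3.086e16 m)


F = L / (4*pi*d^2) = 9.405e+28 / (4*pi*(2.333e+18)^2) = 1.375e-09

1.375e-09 W/m^2


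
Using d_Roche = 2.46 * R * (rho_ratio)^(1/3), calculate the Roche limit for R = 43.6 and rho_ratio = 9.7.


d_Roche = 2.46 * 43.6 * 9.7^(1/3) = 228.7418

228.7418


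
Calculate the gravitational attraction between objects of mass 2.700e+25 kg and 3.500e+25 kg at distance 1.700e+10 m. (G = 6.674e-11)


F = G*m1*m2/r^2 = 6.674e-11 * 2.700e+25 * 3.500e+25 / (1.700e+10)^2 = 6.674e-11 * 9.450e+50 / 2.890e+20 = 2.182e+20

2.182e+20 N


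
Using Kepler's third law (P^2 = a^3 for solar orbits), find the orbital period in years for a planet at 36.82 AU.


P = a^(3/2) = 36.82^1.5 = 223.4219

223.4219 years


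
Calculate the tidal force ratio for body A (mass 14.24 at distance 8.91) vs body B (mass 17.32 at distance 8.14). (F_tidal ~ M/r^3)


Ratio = (M1/r1^3) / (M2/r2^3) = (14.24/8.91^3) / (17.32/8.14^3) = 0.6269

0.6269


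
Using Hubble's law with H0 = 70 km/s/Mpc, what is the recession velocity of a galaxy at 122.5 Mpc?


v = H0 * d = 70 * 122.5 = 8575.0

8575.0 km/s


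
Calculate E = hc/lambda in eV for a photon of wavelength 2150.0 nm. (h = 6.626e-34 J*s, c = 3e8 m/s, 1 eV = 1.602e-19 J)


E = hc/lambda = 6.626e-34 * 3e8 / 2.150e-06 = 9.246e-20 J = 0.5771 eV

0.5771 eV


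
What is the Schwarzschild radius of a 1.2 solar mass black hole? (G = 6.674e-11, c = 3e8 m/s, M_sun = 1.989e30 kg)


M = 1.2 * 1.989e30 kg = 2.3868e+30 kg. rs = 2GM/c^2 = 2 * 6.674e-11 * 2.3868e+30 / (3e8)^2 = 3539.8896

3539.8896 m


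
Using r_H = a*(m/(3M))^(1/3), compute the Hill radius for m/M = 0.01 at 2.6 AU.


r_H = a * (m/3M)^(1/3) = 2.6 * (0.01/3)^(1/3) = 0.3884

0.3884 AU


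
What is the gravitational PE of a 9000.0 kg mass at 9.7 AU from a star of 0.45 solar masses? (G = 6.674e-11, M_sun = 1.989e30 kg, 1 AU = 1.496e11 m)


M = 0.45 * 1.989e30 kg = 8.9505e+29 kg; r = 9.7 AU * 1.496e11 m/AU = 1.45112e+12 m. U = -GM*m/r = -(6.674e-11 * 8.9505e+29 * 9000.0) / 1.45112e+12 = -3.705e+11

-3.705e+11 J


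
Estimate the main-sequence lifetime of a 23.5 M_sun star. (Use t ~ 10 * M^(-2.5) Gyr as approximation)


t = 10 * M^(-2.5) = 10 * 23.5^(-2.5) = 0.0037

0.0037 Gyr


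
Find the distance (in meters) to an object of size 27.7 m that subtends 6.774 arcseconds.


D = size / theta_rad, theta_rad = 6.774 * pi/(180*3600) = 3.284e-05, D = 843450.7135

843450.7135 m


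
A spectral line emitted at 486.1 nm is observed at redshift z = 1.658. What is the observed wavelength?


lam_obs = lam_emit * (1 + z) = 486.1 * (1 + 1.658) = 1292.0538

1292.0538 nm


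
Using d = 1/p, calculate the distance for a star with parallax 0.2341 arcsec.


d = 1/p = 1/0.2341 = 4.2717

4.2717 pc


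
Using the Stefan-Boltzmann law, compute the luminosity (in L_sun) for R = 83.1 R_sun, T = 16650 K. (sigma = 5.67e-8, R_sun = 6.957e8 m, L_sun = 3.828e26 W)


R = 83.1 * 6.957e8 m = 5.781267e+10 m. L = 4*pi*R^2*sigma*T^4 = 4*pi*(5.781267e+10)^2 * 5.67e-8 * 16650^4 = 1.830188949e+32 W. L/L_sun = 1.830188949e+32 / 3.828e26 = 478105.7859

478105.7859 L_sun


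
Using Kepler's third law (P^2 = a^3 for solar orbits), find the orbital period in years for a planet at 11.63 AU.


P = a^(3/2) = 11.63^1.5 = 39.6615

39.6615 years


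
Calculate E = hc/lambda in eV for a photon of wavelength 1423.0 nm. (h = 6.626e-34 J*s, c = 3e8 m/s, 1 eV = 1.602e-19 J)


E = hc/lambda = 6.626e-34 * 3e8 / 1.423e-06 = 1.397e-19 J = 0.872 eV

0.872 eV


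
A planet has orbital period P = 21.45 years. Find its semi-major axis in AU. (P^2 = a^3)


a = P^(2/3) = 21.45^(2/3) = 7.72

7.72 AU


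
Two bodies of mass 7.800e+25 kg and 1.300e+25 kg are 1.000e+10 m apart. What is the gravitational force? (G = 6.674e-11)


F = G*m1*m2/r^2 = 6.674e-11 * 7.800e+25 * 1.300e+25 / (1.000e+10)^2 = 6.674e-11 * 1.014e+51 / 1.000e+20 = 6.767e+20

6.767e+20 N


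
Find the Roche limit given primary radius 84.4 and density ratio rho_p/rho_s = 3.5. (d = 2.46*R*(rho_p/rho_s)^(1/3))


d_Roche = 2.46 * 84.4 * 3.5^(1/3) = 315.2344

315.2344


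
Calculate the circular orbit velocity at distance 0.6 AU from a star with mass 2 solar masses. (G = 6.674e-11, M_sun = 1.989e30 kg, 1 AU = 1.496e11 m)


v = sqrt(GM/r) = sqrt(6.674e-11 * 3.978e+30 / 8.976e+10) = 54385.6181

54385.6181 m/s


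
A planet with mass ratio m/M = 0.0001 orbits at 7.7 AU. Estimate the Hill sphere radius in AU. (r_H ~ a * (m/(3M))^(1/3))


r_H = a * (m/3M)^(1/3) = 7.7 * (0.0001/3)^(1/3) = 0.2478

0.2478 AU


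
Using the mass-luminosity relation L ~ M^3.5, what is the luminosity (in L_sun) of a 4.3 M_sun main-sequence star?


L/L_sun = (M/M_sun)^3.5 = 4.3^3.5 = 164.8692

164.8692 L_sun


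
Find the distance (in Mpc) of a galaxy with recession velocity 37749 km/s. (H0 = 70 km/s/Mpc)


d = v / H0 = 37749 / 70 = 539.2714

539.2714 Mpc


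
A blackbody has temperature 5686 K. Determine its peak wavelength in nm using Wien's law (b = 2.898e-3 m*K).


lam_max = b / T = 2.898e-3 / 5686 = 5.097e-07 m = 509.6729 nm

509.6729 nm


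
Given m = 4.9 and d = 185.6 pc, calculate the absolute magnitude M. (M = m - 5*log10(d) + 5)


M = m - 5*log10(d) + 5 = 4.9 - 5*log10(185.6) + 5 = -1.4429

-1.4429


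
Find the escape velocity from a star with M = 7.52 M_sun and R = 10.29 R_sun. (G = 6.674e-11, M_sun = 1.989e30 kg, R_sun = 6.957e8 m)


M = 7.52 * 1.989e30 kg = 1.495728e+31 kg; R = 10.29 * 6.957e8 m = 7.158753e+09 m. v_esc = sqrt(2GM/R) = sqrt(2 * 6.674e-11 * 1.495728e+31 / 7.158753e+09) = 528099.458

528099.458 m/s


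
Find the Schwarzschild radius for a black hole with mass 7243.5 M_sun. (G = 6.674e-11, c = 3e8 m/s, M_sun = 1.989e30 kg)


M = 7243.5 * 1.989e30 kg = 1.44073215e+34 kg. rs = 2GM/c^2 = 2 * 6.674e-11 * 1.44073215e+34 / (3e8)^2 = 2.137e+07

2.137e+07 m


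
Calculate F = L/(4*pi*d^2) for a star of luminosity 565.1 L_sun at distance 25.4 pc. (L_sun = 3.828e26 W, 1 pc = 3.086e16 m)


F = L / (4*pi*d^2) = 2.163e+29 / (4*pi*(7.838e+17)^2) = 2.802e-08

2.802e-08 W/m^2


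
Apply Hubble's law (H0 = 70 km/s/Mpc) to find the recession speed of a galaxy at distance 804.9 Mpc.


v = H0 * d = 70 * 804.9 = 56343.0

56343.0 km/s


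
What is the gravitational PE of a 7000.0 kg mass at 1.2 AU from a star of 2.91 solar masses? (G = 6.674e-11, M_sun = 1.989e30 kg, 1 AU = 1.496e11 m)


M = 2.91 * 1.989e30 kg = 5.78799e+30 kg; r = 1.2 AU * 1.496e11 m/AU = 1.7952e+11 m. U = -GM*m/r = -(6.674e-11 * 5.78799e+30 * 7000.0) / 1.7952e+11 = -1.506e+13

-1.506e+13 J


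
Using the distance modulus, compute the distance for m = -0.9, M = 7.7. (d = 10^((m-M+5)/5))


d = 10^((m - M + 5)/5) = 10^((-0.9 - 7.7 + 5)/5) = 0.1905

0.1905 pc


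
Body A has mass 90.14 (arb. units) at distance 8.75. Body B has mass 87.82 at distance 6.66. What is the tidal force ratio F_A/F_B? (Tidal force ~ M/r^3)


Ratio = (M1/r1^3) / (M2/r2^3) = (90.14/8.75^3) / (87.82/6.66^3) = 0.4526

0.4526


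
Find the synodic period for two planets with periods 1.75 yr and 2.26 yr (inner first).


1/P_syn = |1/P1 - 1/P2| = |1/1.75 - 1/2.26| => P_syn = 7.7549

7.7549 years


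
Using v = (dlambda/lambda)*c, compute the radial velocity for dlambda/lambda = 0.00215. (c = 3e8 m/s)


v = (dlambda/lambda) * c = 0.00215 * 3e8 = 645000.0

645000.0 m/s


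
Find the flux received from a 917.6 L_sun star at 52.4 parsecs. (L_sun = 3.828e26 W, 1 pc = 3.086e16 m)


F = L / (4*pi*d^2) = 3.513e+29 / (4*pi*(1.617e+18)^2) = 1.069e-08

1.069e-08 W/m^2


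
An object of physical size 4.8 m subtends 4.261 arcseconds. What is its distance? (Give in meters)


D = size / theta_rad, theta_rad = 4.261 * pi/(180*3600) = 2.066e-05, D = 232356.5055

232356.5055 m


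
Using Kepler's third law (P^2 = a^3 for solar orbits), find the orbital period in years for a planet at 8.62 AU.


P = a^(3/2) = 8.62^1.5 = 25.3082

25.3082 years


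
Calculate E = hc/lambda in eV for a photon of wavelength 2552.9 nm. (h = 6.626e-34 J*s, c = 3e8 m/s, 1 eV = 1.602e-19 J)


E = hc/lambda = 6.626e-34 * 3e8 / 2.553e-06 = 7.786e-20 J = 0.486 eV

0.486 eV


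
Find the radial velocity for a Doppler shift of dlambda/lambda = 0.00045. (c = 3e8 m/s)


v = (dlambda/lambda) * c = 0.00045 * 3e8 = 135000.0

135000.0 m/s


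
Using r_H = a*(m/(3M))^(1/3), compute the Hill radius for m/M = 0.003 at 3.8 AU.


r_H = a * (m/3M)^(1/3) = 3.8 * (0.003/3)^(1/3) = 0.38

0.38 AU


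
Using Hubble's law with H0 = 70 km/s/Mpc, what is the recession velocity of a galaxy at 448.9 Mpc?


v = H0 * d = 70 * 448.9 = 31423.0

31423.0 km/s


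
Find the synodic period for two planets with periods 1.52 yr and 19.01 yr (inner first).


1/P_syn = |1/P1 - 1/P2| = |1/1.52 - 1/19.01| => P_syn = 1.6521

1.6521 years


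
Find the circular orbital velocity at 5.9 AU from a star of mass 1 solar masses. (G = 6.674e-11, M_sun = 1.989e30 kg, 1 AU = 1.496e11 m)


v = sqrt(GM/r) = sqrt(6.674e-11 * 1.989e+30 / 8.826e+11) = 12263.6201

12263.6201 m/s


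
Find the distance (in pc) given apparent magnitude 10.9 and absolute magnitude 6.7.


d = 10^((m - M + 5)/5) = 10^((10.9 - 6.7 + 5)/5) = 69.1831

69.1831 pc


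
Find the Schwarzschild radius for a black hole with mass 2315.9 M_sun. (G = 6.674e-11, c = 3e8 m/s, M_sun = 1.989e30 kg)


M = 2315.9 * 1.989e30 kg = 4.6063251e+33 kg. rs = 2GM/c^2 = 2 * 6.674e-11 * 4.6063251e+33 / (3e8)^2 = 6.832e+06

6.832e+06 m


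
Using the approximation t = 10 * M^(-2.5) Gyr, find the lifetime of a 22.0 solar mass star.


t = 10 * M^(-2.5) = 10 * 22.0^(-2.5) = 0.0044

0.0044 Gyr


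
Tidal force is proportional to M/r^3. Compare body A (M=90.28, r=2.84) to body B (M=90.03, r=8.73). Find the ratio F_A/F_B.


Ratio = (M1/r1^3) / (M2/r2^3) = (90.28/2.84^3) / (90.03/8.73^3) = 29.1267

29.1267


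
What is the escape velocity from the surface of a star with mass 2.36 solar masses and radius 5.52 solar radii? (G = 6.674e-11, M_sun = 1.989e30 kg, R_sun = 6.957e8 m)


M = 2.36 * 1.989e30 kg = 4.69404e+30 kg; R = 5.52 * 6.957e8 m = 3.840264e+09 m. v_esc = sqrt(2GM/R) = sqrt(2 * 6.674e-11 * 4.69404e+30 / 3.840264e+09) = 403925.2026

403925.2026 m/s


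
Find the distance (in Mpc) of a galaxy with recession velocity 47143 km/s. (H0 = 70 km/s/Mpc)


d = v / H0 = 47143 / 70 = 673.4714

673.4714 Mpc


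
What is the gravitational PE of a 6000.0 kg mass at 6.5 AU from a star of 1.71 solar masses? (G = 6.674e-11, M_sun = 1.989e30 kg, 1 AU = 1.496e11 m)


M = 1.71 * 1.989e30 kg = 3.40119e+30 kg; r = 6.5 AU * 1.496e11 m/AU = 9.724e+11 m. U = -GM*m/r = -(6.674e-11 * 3.40119e+30 * 6000.0) / 9.724e+11 = -1.401e+12

-1.401e+12 J


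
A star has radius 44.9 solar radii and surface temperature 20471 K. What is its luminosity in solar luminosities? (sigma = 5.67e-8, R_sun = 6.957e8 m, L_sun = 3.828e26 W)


R = 44.9 * 6.957e8 m = 3.123693e+10 m. L = 4*pi*R^2*sigma*T^4 = 4*pi*(3.123693e+10)^2 * 5.67e-8 * 20471^4 = 1.220916168e+32 W. L/L_sun = 1.220916168e+32 / 3.828e26 = 318943.6175

318943.6175 L_sun


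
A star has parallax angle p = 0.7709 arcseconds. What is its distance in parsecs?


d = 1/p = 1/0.7709 = 1.2972

1.2972 pc


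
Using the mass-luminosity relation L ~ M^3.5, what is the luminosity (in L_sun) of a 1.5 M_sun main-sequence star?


L/L_sun = (M/M_sun)^3.5 = 1.5^3.5 = 4.1335

4.1335 L_sun


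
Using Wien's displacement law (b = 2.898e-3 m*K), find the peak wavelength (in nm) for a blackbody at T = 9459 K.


lam_max = b / T = 2.898e-3 / 9459 = 3.064e-07 m = 306.3749 nm

306.3749 nm


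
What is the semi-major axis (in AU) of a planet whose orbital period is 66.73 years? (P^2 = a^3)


a = P^(2/3) = 66.73^(2/3) = 16.4518

16.4518 AU


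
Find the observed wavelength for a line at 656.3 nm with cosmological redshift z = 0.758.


lam_obs = lam_emit * (1 + z) = 656.3 * (1 + 0.758) = 1153.7754

1153.7754 nm


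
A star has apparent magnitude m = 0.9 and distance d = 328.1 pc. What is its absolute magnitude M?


M = m - 5*log10(d) + 5 = 0.9 - 5*log10(328.1) + 5 = -6.68

-6.68


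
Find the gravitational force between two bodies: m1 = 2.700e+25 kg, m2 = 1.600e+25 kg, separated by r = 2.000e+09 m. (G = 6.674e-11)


F = G*m1*m2/r^2 = 6.674e-11 * 2.700e+25 * 1.600e+25 / (2.000e+09)^2 = 6.674e-11 * 4.320e+50 / 4.000e+18 = 7.208e+21

7.208e+21 N


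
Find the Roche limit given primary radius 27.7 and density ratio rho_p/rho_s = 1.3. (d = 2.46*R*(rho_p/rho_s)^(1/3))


d_Roche = 2.46 * 27.7 * 1.3^(1/3) = 74.3697

74.3697


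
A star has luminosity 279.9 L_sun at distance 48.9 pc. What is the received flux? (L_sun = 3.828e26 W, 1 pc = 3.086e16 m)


F = L / (4*pi*d^2) = 1.071e+29 / (4*pi*(1.509e+18)^2) = 3.744e-09

3.744e-09 W/m^2


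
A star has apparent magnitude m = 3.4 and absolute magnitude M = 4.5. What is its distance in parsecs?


d = 10^((m - M + 5)/5) = 10^((3.4 - 4.5 + 5)/5) = 6.0256

6.0256 pc


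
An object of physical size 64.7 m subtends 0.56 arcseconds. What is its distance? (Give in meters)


D = size / theta_rad, theta_rad = 0.56 * pi/(180*3600) = 2.715e-06, D = 2.383e+07

2.383e+07 m


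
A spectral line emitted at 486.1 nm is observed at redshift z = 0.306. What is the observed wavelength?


lam_obs = lam_emit * (1 + z) = 486.1 * (1 + 0.306) = 634.8466

634.8466 nm


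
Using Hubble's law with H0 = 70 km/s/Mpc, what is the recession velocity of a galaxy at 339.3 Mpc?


v = H0 * d = 70 * 339.3 = 23751.0

23751.0 km/s


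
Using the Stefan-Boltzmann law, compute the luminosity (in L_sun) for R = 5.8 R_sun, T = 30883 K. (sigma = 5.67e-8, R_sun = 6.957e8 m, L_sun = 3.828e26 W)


R = 5.8 * 6.957e8 m = 4.03506e+09 m. L = 4*pi*R^2*sigma*T^4 = 4*pi*(4.03506e+09)^2 * 5.67e-8 * 30883^4 = 1.055287618e+31 W. L/L_sun = 1.055287618e+31 / 3.828e26 = 27567.5971

27567.5971 L_sun


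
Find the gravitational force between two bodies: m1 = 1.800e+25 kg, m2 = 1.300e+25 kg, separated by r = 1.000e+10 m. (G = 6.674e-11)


F = G*m1*m2/r^2 = 6.674e-11 * 1.800e+25 * 1.300e+25 / (1.000e+10)^2 = 6.674e-11 * 2.340e+50 / 1.000e+20 = 1.562e+20

1.562e+20 N


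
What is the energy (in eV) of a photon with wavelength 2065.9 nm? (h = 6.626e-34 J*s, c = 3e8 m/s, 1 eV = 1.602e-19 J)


E = hc/lambda = 6.626e-34 * 3e8 / 2.066e-06 = 9.622e-20 J = 0.6006 eV

0.6006 eV


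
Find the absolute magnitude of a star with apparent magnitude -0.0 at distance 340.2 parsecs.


M = m - 5*log10(d) + 5 = -0.0 - 5*log10(340.2) + 5 = -7.6587

-7.6587


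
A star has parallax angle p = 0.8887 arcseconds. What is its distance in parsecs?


d = 1/p = 1/0.8887 = 1.1252

1.1252 pc


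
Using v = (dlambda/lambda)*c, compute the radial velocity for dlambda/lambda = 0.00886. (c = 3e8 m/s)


v = (dlambda/lambda) * c = 0.00886 * 3e8 = 2.658e+06

2.658e+06 m/s


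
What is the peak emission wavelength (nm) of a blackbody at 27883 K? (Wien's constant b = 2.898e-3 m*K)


lam_max = b / T = 2.898e-3 / 27883 = 1.039e-07 m = 103.9343 nm

103.9343 nm


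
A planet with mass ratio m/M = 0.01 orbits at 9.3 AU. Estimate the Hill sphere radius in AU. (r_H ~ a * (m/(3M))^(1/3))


r_H = a * (m/3M)^(1/3) = 9.3 * (0.01/3)^(1/3) = 1.3892

1.3892 AU


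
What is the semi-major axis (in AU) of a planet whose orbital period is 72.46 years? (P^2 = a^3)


a = P^(2/3) = 72.46^(2/3) = 17.3806

17.3806 AU


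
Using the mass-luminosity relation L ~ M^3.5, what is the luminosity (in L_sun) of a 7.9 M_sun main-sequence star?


L/L_sun = (M/M_sun)^3.5 = 7.9^3.5 = 1385.7817

1385.7817 L_sun


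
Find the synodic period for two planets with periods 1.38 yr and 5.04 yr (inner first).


1/P_syn = |1/P1 - 1/P2| = |1/1.38 - 1/5.04| => P_syn = 1.9003

1.9003 years


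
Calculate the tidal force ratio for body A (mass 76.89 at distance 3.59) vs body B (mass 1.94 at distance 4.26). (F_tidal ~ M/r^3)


Ratio = (M1/r1^3) / (M2/r2^3) = (76.89/3.59^3) / (1.94/4.26^3) = 66.2237

66.2237


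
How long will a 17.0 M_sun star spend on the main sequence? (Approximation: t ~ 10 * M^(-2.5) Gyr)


t = 10 * M^(-2.5) = 10 * 17.0^(-2.5) = 0.0084

0.0084 Gyr


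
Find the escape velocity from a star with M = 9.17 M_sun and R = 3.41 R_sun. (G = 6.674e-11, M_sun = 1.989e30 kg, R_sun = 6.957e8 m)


M = 9.17 * 1.989e30 kg = 1.823913e+31 kg; R = 3.41 * 6.957e8 m = 2.372337e+09 m. v_esc = sqrt(2GM/R) = sqrt(2 * 6.674e-11 * 1.823913e+31 / 2.372337e+09) = 1.013e+06

1.013e+06 m/s


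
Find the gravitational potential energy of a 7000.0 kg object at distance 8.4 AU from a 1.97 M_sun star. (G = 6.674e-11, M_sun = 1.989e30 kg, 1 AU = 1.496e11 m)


M = 1.97 * 1.989e30 kg = 3.91833e+30 kg; r = 8.4 AU * 1.496e11 m/AU = 1.25664e+12 m. U = -GM*m/r = -(6.674e-11 * 3.91833e+30 * 7000.0) / 1.25664e+12 = -1.457e+12

-1.457e+12 J


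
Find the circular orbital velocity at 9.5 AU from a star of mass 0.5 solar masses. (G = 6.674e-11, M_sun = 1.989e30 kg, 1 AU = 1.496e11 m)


v = sqrt(GM/r) = sqrt(6.674e-11 * 9.945e+29 / 1.421e+12) = 6833.8886

6833.8886 m/s


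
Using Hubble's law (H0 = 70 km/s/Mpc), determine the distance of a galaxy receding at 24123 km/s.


d = v / H0 = 24123 / 70 = 344.6143

344.6143 Mpc


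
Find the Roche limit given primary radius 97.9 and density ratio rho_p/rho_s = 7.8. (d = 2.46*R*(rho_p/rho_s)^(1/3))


d_Roche = 2.46 * 97.9 * 7.8^(1/3) = 477.6202

477.6202


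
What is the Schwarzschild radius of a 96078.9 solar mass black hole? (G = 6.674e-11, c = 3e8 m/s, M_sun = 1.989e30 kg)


M = 96078.9 * 1.989e30 kg = 1.911009321e+35 kg. rs = 2GM/c^2 = 2 * 6.674e-11 * 1.911009321e+35 / (3e8)^2 = 2.834e+08

2.834e+08 m


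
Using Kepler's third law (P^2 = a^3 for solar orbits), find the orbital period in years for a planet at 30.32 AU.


P = a^(3/2) = 30.32^1.5 = 166.9528

166.9528 years


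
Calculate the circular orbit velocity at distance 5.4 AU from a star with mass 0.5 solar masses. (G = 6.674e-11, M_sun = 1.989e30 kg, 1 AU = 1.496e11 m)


v = sqrt(GM/r) = sqrt(6.674e-11 * 9.945e+29 / 8.078e+11) = 9064.2697

9064.2697 m/s


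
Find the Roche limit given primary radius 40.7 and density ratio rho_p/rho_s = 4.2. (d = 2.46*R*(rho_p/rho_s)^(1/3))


d_Roche = 2.46 * 40.7 * 4.2^(1/3) = 161.5397

161.5397


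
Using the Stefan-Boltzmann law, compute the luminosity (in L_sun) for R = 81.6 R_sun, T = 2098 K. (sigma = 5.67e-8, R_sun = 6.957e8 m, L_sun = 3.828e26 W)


R = 81.6 * 6.957e8 m = 5.676912e+10 m. L = 4*pi*R^2*sigma*T^4 = 4*pi*(5.676912e+10)^2 * 5.67e-8 * 2098^4 = 4.448762103e+28 W. L/L_sun = 4.448762103e+28 / 3.828e26 = 116.2164

116.2164 L_sun


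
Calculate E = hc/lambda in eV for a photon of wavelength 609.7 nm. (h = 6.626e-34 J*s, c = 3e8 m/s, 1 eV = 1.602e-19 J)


E = hc/lambda = 6.626e-34 * 3e8 / 6.097e-07 = 3.260e-19 J = 2.0351 eV

2.0351 eV


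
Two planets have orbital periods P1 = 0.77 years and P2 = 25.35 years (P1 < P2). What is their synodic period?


1/P_syn = |1/P1 - 1/P2| = |1/0.77 - 1/25.35| => P_syn = 0.7941

0.7941 years


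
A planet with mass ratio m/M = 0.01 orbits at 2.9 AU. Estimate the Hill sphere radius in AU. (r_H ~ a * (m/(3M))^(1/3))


r_H = a * (m/3M)^(1/3) = 2.9 * (0.01/3)^(1/3) = 0.4332

0.4332 AU


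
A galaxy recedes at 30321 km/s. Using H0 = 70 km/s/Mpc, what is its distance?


d = v / H0 = 30321 / 70 = 433.1571

433.1571 Mpc


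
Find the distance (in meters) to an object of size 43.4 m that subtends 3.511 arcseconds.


D = size / theta_rad, theta_rad = 3.511 * pi/(180*3600) = 1.702e-05, D = 2.550e+06

2.550e+06 m


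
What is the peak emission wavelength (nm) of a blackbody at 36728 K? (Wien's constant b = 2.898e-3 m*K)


lam_max = b / T = 2.898e-3 / 36728 = 7.890e-08 m = 78.9044 nm

78.9044 nm


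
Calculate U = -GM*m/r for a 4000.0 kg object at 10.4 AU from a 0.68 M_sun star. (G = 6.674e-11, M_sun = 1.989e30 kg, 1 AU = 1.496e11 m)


M = 0.68 * 1.989e30 kg = 1.35252e+30 kg; r = 10.4 AU * 1.496e11 m/AU = 1.55584e+12 m. U = -GM*m/r = -(6.674e-11 * 1.35252e+30 * 4000.0) / 1.55584e+12 = -2.321e+11

-2.321e+11 J


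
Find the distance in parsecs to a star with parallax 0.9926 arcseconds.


d = 1/p = 1/0.9926 = 1.0075

1.0075 pc


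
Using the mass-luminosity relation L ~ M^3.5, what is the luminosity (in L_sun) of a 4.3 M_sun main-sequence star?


L/L_sun = (M/M_sun)^3.5 = 4.3^3.5 = 164.8692

164.8692 L_sun


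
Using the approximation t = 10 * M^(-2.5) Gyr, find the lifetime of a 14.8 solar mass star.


t = 10 * M^(-2.5) = 10 * 14.8^(-2.5) = 0.0119

0.0119 Gyr


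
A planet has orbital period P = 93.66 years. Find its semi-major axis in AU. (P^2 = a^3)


a = P^(2/3) = 93.66^(2/3) = 20.6238

20.6238 AU


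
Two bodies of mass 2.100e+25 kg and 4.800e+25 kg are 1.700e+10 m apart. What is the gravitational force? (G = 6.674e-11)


F = G*m1*m2/r^2 = 6.674e-11 * 2.100e+25 * 4.800e+25 / (1.700e+10)^2 = 6.674e-11 * 1.008e+51 / 2.890e+20 = 2.328e+20

2.328e+20 N


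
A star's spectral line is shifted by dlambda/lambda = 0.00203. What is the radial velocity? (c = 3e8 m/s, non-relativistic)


v = (dlambda/lambda) * c = 0.00203 * 3e8 = 609000.0

609000.0 m/s


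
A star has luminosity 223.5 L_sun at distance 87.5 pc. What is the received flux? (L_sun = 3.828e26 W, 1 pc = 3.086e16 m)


F = L / (4*pi*d^2) = 8.556e+28 / (4*pi*(2.700e+18)^2) = 9.338e-10

9.338e-10 W/m^2


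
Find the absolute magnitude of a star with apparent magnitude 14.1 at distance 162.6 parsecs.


M = m - 5*log10(d) + 5 = 14.1 - 5*log10(162.6) + 5 = 8.0444

8.0444


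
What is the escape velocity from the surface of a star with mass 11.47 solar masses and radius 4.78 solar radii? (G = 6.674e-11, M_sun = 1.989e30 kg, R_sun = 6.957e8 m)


M = 11.47 * 1.989e30 kg = 2.281383e+31 kg; R = 4.78 * 6.957e8 m = 3.325446e+09 m. v_esc = sqrt(2GM/R) = sqrt(2 * 6.674e-11 * 2.281383e+31 / 3.325446e+09) = 956934.582

956934.582 m/s


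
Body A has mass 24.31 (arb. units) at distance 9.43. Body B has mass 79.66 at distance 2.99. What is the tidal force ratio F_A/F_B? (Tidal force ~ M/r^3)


Ratio = (M1/r1^3) / (M2/r2^3) = (24.31/9.43^3) / (79.66/2.99^3) = 0.0097

0.0097


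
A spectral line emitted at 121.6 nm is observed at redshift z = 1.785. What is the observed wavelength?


lam_obs = lam_emit * (1 + z) = 121.6 * (1 + 1.785) = 338.656

338.656 nm


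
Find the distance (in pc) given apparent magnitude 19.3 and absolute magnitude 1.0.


d = 10^((m - M + 5)/5) = 10^((19.3 - 1.0 + 5)/5) = 45708.819

45708.819 pc


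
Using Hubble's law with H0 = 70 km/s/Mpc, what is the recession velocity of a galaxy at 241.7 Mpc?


v = H0 * d = 70 * 241.7 = 16919.0

16919.0 km/s


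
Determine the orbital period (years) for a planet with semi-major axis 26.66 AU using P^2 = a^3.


P = a^(3/2) = 26.66^1.5 = 137.6544

137.6544 years


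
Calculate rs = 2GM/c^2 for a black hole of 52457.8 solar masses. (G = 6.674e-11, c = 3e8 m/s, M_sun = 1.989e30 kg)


M = 52457.8 * 1.989e30 kg = 1.043385642e+35 kg. rs = 2GM/c^2 = 2 * 6.674e-11 * 1.043385642e+35 / (3e8)^2 = 1.547e+08

1.547e+08 m


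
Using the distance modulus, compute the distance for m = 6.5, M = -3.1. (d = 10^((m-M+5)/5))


d = 10^((m - M + 5)/5) = 10^((6.5 - -3.1 + 5)/5) = 831.7638

831.7638 pc


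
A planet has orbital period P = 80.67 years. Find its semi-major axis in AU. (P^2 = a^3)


a = P^(2/3) = 80.67^(2/3) = 18.6699

18.6699 AU


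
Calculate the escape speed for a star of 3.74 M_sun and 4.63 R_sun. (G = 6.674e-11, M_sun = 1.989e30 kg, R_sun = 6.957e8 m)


M = 3.74 * 1.989e30 kg = 7.43886e+30 kg; R = 4.63 * 6.957e8 m = 3.221091e+09 m. v_esc = sqrt(2GM/R) = sqrt(2 * 6.674e-11 * 7.43886e+30 / 3.221091e+09) = 555213.215

555213.215 m/s


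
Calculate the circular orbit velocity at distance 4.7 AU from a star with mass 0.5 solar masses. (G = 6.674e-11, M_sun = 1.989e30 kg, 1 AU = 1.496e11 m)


v = sqrt(GM/r) = sqrt(6.674e-11 * 9.945e+29 / 7.031e+11) = 9715.8493

9715.8493 m/s


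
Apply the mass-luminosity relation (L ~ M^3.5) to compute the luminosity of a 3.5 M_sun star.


L/L_sun = (M/M_sun)^3.5 = 3.5^3.5 = 80.2118

80.2118 L_sun


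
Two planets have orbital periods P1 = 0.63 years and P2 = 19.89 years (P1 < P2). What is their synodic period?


1/P_syn = |1/P1 - 1/P2| = |1/0.63 - 1/19.89| => P_syn = 0.6506

0.6506 years


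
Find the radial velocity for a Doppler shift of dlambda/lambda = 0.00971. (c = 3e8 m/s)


v = (dlambda/lambda) * c = 0.00971 * 3e8 = 2.913e+06

2.913e+06 m/s


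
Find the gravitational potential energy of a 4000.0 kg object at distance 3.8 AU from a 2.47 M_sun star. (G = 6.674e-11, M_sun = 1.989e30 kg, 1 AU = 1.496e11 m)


M = 2.47 * 1.989e30 kg = 4.91283e+30 kg; r = 3.8 AU * 1.496e11 m/AU = 5.6848e+11 m. U = -GM*m/r = -(6.674e-11 * 4.91283e+30 * 4000.0) / 5.6848e+11 = -2.307e+12

-2.307e+12 J


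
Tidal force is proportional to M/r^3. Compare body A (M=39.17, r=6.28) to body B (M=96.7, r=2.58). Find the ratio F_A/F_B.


Ratio = (M1/r1^3) / (M2/r2^3) = (39.17/6.28^3) / (96.7/2.58^3) = 0.0281

0.0281


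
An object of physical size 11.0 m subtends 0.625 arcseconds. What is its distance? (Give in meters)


D = size / theta_rad, theta_rad = 0.625 * pi/(180*3600) = 3.030e-06, D = 3.630e+06

3.630e+06 m


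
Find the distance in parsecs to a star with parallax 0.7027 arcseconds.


d = 1/p = 1/0.7027 = 1.4231

1.4231 pc


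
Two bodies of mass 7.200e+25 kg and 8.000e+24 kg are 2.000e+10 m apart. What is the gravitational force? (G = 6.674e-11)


F = G*m1*m2/r^2 = 6.674e-11 * 7.200e+25 * 8.000e+24 / (2.000e+10)^2 = 6.674e-11 * 5.760e+50 / 4.000e+20 = 9.611e+19

9.611e+19 N


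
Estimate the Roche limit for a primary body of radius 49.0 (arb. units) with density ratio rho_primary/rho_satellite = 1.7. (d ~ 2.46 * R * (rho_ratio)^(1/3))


d_Roche = 2.46 * 49.0 * 1.7^(1/3) = 143.8625

143.8625


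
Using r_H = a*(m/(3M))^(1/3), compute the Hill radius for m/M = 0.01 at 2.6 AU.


r_H = a * (m/3M)^(1/3) = 2.6 * (0.01/3)^(1/3) = 0.3884

0.3884 AU


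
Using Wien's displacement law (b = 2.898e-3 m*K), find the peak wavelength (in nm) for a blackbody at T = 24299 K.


lam_max = b / T = 2.898e-3 / 24299 = 1.193e-07 m = 119.2642 nm

119.2642 nm


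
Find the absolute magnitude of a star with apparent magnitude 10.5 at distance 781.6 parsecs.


M = m - 5*log10(d) + 5 = 10.5 - 5*log10(781.6) + 5 = 1.0351

1.0351


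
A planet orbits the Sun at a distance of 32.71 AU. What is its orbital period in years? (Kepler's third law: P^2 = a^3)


P = a^(3/2) = 32.71^1.5 = 187.0772

187.0772 years


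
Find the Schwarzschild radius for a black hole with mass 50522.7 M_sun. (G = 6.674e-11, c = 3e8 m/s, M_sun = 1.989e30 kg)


M = 50522.7 * 1.989e30 kg = 1.004896503e+35 kg. rs = 2GM/c^2 = 2 * 6.674e-11 * 1.004896503e+35 / (3e8)^2 = 1.490e+08

1.490e+08 m


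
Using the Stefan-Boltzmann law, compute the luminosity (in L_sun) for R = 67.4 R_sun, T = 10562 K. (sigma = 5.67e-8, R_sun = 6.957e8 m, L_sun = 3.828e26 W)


R = 67.4 * 6.957e8 m = 4.689018e+10 m. L = 4*pi*R^2*sigma*T^4 = 4*pi*(4.689018e+10)^2 * 5.67e-8 * 10562^4 = 1.949581411e+31 W. L/L_sun = 1.949581411e+31 / 3.828e26 = 50929.504

50929.504 L_sun


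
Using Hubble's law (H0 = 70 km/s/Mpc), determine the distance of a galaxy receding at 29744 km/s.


d = v / H0 = 29744 / 70 = 424.9143

424.9143 Mpc


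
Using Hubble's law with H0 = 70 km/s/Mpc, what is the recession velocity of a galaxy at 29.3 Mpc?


v = H0 * d = 70 * 29.3 = 2051.0

2051.0 km/s


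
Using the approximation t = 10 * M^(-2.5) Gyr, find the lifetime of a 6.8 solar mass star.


t = 10 * M^(-2.5) = 10 * 6.8^(-2.5) = 0.0829

0.0829 Gyr


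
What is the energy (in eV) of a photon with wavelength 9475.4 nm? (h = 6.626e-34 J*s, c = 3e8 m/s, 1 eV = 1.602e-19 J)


E = hc/lambda = 6.626e-34 * 3e8 / 9.475e-06 = 2.098e-20 J = 0.131 eV

0.131 eV


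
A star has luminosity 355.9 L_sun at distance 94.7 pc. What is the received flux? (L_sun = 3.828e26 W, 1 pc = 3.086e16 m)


F = L / (4*pi*d^2) = 1.362e+29 / (4*pi*(2.922e+18)^2) = 1.269e-09

1.269e-09 W/m^2


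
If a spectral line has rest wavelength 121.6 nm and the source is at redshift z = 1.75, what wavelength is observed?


lam_obs = lam_emit * (1 + z) = 121.6 * (1 + 1.75) = 334.4

334.4 nm


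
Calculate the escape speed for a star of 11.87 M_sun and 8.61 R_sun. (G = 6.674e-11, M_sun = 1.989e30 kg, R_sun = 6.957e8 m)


M = 11.87 * 1.989e30 kg = 2.360943e+31 kg; R = 8.61 * 6.957e8 m = 5.989977e+09 m. v_esc = sqrt(2GM/R) = sqrt(2 * 6.674e-11 * 2.360943e+31 / 5.989977e+09) = 725334.3961

725334.3961 m/s


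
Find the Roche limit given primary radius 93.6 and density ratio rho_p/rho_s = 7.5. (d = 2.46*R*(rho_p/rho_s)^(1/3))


d_Roche = 2.46 * 93.6 * 7.5^(1/3) = 450.7109

450.7109


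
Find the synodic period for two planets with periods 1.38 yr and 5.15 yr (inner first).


1/P_syn = |1/P1 - 1/P2| = |1/1.38 - 1/5.15| => P_syn = 1.8851

1.8851 years


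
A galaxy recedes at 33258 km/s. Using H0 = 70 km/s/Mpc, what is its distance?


d = v / H0 = 33258 / 70 = 475.1143

475.1143 Mpc


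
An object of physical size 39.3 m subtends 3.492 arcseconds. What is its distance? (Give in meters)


D = size / theta_rad, theta_rad = 3.492 * pi/(180*3600) = 1.693e-05, D = 2.321e+06

2.321e+06 m


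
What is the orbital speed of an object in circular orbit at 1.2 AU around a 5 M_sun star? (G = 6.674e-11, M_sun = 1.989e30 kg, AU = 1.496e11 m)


v = sqrt(GM/r) = sqrt(6.674e-11 * 9.945e+30 / 1.795e+11) = 60804.9695

60804.9695 m/s


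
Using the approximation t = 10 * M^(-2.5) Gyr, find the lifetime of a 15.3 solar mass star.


t = 10 * M^(-2.5) = 10 * 15.3^(-2.5) = 0.0109

0.0109 Gyr


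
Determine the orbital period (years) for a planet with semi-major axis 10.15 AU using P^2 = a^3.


P = a^(3/2) = 10.15^1.5 = 32.337

32.337 years


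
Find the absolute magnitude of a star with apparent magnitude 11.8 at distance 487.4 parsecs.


M = m - 5*log10(d) + 5 = 11.8 - 5*log10(487.4) + 5 = 3.3606

3.3606


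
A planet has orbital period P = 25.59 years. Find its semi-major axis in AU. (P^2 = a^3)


a = P^(2/3) = 25.59^(2/3) = 8.6839

8.6839 AU


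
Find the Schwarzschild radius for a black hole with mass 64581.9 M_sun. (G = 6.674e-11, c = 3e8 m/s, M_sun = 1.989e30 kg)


M = 64581.9 * 1.989e30 kg = 1.284533991e+35 kg. rs = 2GM/c^2 = 2 * 6.674e-11 * 1.284533991e+35 / (3e8)^2 = 1.905e+08

1.905e+08 m


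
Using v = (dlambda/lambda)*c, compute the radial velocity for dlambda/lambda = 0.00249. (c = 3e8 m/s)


v = (dlambda/lambda) * c = 0.00249 * 3e8 = 747000.0

747000.0 m/s


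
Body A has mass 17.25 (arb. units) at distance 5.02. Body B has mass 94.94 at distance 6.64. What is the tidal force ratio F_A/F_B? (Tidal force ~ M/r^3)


Ratio = (M1/r1^3) / (M2/r2^3) = (17.25/5.02^3) / (94.94/6.64^3) = 0.4205

0.4205


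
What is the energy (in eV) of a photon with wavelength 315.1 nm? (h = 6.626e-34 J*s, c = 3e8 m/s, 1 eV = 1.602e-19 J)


E = hc/lambda = 6.626e-34 * 3e8 / 3.151e-07 = 6.308e-19 J = 3.9379 eV

3.9379 eV


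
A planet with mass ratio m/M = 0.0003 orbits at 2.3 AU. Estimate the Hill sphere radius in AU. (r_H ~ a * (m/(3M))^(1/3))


r_H = a * (m/3M)^(1/3) = 2.3 * (0.0003/3)^(1/3) = 0.1068

0.1068 AU


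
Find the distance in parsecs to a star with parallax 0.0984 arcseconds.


d = 1/p = 1/0.0984 = 10.1626

10.1626 pc


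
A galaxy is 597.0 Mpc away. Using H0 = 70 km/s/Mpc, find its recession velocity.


v = H0 * d = 70 * 597.0 = 41790.0

41790.0 km/s


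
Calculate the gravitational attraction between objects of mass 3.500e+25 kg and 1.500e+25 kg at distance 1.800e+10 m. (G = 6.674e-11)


F = G*m1*m2/r^2 = 6.674e-11 * 3.500e+25 * 1.500e+25 / (1.800e+10)^2 = 6.674e-11 * 5.250e+50 / 3.240e+20 = 1.081e+20

1.081e+20 N


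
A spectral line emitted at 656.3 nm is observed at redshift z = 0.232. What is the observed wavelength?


lam_obs = lam_emit * (1 + z) = 656.3 * (1 + 0.232) = 808.5616

808.5616 nm


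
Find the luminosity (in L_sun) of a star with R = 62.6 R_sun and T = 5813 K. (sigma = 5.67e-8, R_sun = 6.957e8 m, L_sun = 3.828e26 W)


R = 62.6 * 6.957e8 m = 4.355082e+10 m. L = 4*pi*R^2*sigma*T^4 = 4*pi*(4.355082e+10)^2 * 5.67e-8 * 5813^4 = 1.543074477e+30 W. L/L_sun = 1.543074477e+30 / 3.828e26 = 4031.0201

4031.0201 L_sun


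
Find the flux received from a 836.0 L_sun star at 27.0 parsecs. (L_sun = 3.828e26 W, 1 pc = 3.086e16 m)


F = L / (4*pi*d^2) = 3.200e+29 / (4*pi*(8.332e+17)^2) = 3.668e-08

3.668e-08 W/m^2


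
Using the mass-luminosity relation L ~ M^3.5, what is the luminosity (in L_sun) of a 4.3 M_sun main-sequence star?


L/L_sun = (M/M_sun)^3.5 = 4.3^3.5 = 164.8692

164.8692 L_sun


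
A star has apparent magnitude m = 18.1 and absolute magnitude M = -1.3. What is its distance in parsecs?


d = 10^((m - M + 5)/5) = 10^((18.1 - -1.3 + 5)/5) = 75857.7575

75857.7575 pc


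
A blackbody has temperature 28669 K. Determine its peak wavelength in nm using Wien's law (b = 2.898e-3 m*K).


lam_max = b / T = 2.898e-3 / 28669 = 1.011e-07 m = 101.0848 nm

101.0848 nm


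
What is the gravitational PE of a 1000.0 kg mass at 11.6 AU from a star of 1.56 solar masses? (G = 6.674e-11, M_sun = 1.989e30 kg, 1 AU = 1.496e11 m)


M = 1.56 * 1.989e30 kg = 3.10284e+30 kg; r = 11.6 AU * 1.496e11 m/AU = 1.73536e+12 m. U = -GM*m/r = -(6.674e-11 * 3.10284e+30 * 1000.0) / 1.73536e+12 = -1.193e+11

-1.193e+11 J


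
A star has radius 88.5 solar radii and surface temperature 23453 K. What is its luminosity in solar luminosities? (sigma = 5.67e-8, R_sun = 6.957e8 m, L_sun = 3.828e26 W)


R = 88.5 * 6.957e8 m = 6.156945e+10 m. L = 4*pi*R^2*sigma*T^4 = 4*pi*(6.156945e+10)^2 * 5.67e-8 * 23453^4 = 8.171787887e+32 W. L/L_sun = 8.171787887e+32 / 3.828e26 = 2.135e+06

2.135e+06 L_sun


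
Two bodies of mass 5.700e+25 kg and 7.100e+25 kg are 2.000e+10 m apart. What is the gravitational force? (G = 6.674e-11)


F = G*m1*m2/r^2 = 6.674e-11 * 5.700e+25 * 7.100e+25 / (2.000e+10)^2 = 6.674e-11 * 4.047e+51 / 4.000e+20 = 6.752e+20

6.752e+20 N


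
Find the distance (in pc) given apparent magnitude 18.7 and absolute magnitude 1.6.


d = 10^((m - M + 5)/5) = 10^((18.7 - 1.6 + 5)/5) = 26302.6799

26302.6799 pc


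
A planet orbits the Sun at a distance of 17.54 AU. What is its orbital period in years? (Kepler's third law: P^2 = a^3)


P = a^(3/2) = 17.54^1.5 = 73.4589

73.4589 years


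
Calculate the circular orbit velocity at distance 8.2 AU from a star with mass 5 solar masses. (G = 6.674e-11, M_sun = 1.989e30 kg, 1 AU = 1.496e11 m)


v = sqrt(GM/r) = sqrt(6.674e-11 * 9.945e+30 / 1.227e+12) = 23260.6996

23260.6996 m/s


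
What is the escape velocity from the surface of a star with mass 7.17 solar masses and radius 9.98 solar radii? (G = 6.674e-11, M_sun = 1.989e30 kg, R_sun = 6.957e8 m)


M = 7.17 * 1.989e30 kg = 1.426113e+31 kg; R = 9.98 * 6.957e8 m = 6.943086e+09 m. v_esc = sqrt(2GM/R) = sqrt(2 * 6.674e-11 * 1.426113e+31 / 6.943086e+09) = 523611.0415

523611.0415 m/s


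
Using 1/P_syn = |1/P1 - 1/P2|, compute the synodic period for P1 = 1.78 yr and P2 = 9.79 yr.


1/P_syn = |1/P1 - 1/P2| = |1/1.78 - 1/9.79| => P_syn = 2.1756

2.1756 years


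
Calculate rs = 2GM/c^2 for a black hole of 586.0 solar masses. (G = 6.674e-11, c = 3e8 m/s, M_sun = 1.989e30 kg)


M = 586.0 * 1.989e30 kg = 1.165554e+33 kg. rs = 2GM/c^2 = 2 * 6.674e-11 * 1.165554e+33 / (3e8)^2 = 1.729e+06

1.729e+06 m


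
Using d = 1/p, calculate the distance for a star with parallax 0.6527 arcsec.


d = 1/p = 1/0.6527 = 1.5321

1.5321 pc


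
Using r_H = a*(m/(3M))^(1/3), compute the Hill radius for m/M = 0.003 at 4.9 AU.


r_H = a * (m/3M)^(1/3) = 4.9 * (0.003/3)^(1/3) = 0.49

0.49 AU


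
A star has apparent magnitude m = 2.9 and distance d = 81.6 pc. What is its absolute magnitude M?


M = m - 5*log10(d) + 5 = 2.9 - 5*log10(81.6) + 5 = -1.6585

-1.6585


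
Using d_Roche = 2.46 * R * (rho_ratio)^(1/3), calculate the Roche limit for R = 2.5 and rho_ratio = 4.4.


d_Roche = 2.46 * 2.5 * 4.4^(1/3) = 10.0777

10.0777


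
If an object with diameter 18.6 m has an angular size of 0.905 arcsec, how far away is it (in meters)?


D = size / theta_rad, theta_rad = 0.905 * pi/(180*3600) = 4.388e-06, D = 4.239e+06

4.239e+06 m


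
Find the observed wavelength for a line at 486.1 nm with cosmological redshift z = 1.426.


lam_obs = lam_emit * (1 + z) = 486.1 * (1 + 1.426) = 1179.2786

1179.2786 nm


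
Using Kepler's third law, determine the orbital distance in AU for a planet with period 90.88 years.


a = P^(2/3) = 90.88^(2/3) = 20.2137

20.2137 AU


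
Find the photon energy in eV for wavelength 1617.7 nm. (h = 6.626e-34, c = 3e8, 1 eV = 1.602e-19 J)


E = hc/lambda = 6.626e-34 * 3e8 / 1.618e-06 = 1.229e-19 J = 0.767 eV

0.767 eV


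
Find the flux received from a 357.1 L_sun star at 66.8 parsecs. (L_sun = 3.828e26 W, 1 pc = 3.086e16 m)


F = L / (4*pi*d^2) = 1.367e+29 / (4*pi*(2.061e+18)^2) = 2.560e-09

2.560e-09 W/m^2


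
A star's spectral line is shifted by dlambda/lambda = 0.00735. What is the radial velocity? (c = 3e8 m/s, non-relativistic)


v = (dlambda/lambda) * c = 0.00735 * 3e8 = 2.205e+06

2.205e+06 m/s


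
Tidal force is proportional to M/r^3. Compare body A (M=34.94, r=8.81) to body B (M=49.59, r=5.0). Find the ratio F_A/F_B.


Ratio = (M1/r1^3) / (M2/r2^3) = (34.94/8.81^3) / (49.59/5.0^3) = 0.1288

0.1288


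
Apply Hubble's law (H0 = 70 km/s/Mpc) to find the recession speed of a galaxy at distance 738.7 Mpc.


v = H0 * d = 70 * 738.7 = 51709.0

51709.0 km/s


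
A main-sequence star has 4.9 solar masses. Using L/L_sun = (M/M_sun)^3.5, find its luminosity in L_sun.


L/L_sun = (M/M_sun)^3.5 = 4.9^3.5 = 260.4272

260.4272 L_sun


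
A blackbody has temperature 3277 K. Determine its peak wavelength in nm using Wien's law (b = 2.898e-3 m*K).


lam_max = b / T = 2.898e-3 / 3277 = 8.843e-07 m = 884.3454 nm

884.3454 nm
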